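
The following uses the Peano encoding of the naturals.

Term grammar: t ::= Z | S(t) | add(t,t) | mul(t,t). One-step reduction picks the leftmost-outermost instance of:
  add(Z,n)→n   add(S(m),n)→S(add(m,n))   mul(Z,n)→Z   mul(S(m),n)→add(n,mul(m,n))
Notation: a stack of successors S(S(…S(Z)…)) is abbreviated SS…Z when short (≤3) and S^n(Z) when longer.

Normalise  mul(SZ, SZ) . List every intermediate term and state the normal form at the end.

Answer: normal form = SZ  (in 4 steps)

Working:
  start: mul(SZ, SZ)
  [1] add(SZ, mul(Z, SZ))
  [2] S(add(Z, mul(Z, SZ)))
  [3] S(mul(Z, SZ))
  [4] SZ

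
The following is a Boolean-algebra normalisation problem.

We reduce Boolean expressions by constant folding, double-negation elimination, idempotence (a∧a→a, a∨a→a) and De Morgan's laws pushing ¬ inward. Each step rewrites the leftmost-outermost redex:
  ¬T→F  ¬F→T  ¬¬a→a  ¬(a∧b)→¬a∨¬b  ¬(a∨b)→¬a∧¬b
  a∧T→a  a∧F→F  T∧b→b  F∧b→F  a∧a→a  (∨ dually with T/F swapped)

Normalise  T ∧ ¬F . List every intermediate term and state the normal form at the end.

  start: T ∧ ¬F
  step 1: ¬F
  step 2: T

Answer: normal form = T  (in 2 steps)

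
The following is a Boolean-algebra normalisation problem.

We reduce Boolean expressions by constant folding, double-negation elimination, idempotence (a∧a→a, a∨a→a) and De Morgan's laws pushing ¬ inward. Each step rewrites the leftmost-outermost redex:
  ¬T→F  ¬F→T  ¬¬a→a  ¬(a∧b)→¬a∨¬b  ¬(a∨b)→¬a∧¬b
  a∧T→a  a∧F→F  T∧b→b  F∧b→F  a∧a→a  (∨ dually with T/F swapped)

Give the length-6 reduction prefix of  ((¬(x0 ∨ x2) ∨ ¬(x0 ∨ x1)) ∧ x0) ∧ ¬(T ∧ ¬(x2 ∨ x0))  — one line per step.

  start: ((¬(x0 ∨ x2) ∨ ¬(x0 ∨ x1)) ∧ x0) ∧ ¬(T ∧ ¬(x2 ∨ x0))
  →1  (((¬x0 ∧ ¬x2) ∨ ¬(x0 ∨ x1)) ∧ x0) ∧ ¬(T ∧ ¬(x2 ∨ x0))
  →2  (((¬x0 ∧ ¬x2) ∨ (¬x0 ∧ ¬x1)) ∧ x0) ∧ ¬(T ∧ ¬(x2 ∨ x0))
  →3  (((¬x0 ∧ ¬x2) ∨ (¬x0 ∧ ¬x1)) ∧ x0) ∧ (¬T ∨ ¬¬(x2 ∨ x0))
  →4  (((¬x0 ∧ ¬x2) ∨ (¬x0 ∧ ¬x1)) ∧ x0) ∧ (F ∨ ¬¬(x2 ∨ x0))
  →5  (((¬x0 ∧ ¬x2) ∨ (¬x0 ∧ ¬x1)) ∧ x0) ∧ ¬¬(x2 ∨ x0)
  →6  (((¬x0 ∧ ¬x2) ∨ (¬x0 ∧ ¬x1)) ∧ x0) ∧ (x2 ∨ x0)

Answer: after 6 steps: (((¬x0 ∧ ¬x2) ∨ (¬x0 ∧ ¬x1)) ∧ x0) ∧ (x2 ∨ x0)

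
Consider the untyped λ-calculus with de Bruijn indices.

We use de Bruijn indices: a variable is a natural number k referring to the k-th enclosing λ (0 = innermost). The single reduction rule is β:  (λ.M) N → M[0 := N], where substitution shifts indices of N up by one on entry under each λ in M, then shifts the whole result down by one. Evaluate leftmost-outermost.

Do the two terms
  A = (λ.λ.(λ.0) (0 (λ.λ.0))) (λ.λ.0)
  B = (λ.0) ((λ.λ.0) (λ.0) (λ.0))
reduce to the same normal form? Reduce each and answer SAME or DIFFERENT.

Term A:
  start: (λ.λ.(λ.0) (0 (λ.λ.0))) (λ.λ.0)
  step 1: λ.(λ.0) (0 (λ.λ.0))
  step 2: λ.0 (λ.λ.0)

Term B:
  start: (λ.0) ((λ.λ.0) (λ.0) (λ.0))
  step 1: (λ.λ.0) (λ.0) (λ.0)
  step 2: (λ.0) (λ.0)
  step 3: λ.0

Answer: DIFFERENT — A ⇓ λ.0 (λ.λ.0), B ⇓ λ.0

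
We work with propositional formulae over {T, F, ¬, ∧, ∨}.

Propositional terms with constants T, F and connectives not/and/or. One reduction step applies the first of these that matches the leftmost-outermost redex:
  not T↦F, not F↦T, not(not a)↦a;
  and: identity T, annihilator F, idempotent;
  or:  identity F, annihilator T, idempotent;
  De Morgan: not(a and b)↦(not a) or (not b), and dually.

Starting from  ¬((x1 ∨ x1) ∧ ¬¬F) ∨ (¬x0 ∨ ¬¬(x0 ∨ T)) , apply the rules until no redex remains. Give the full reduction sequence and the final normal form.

  start: ¬((x1 ∨ x1) ∧ ¬¬F) ∨ (¬x0 ∨ ¬¬(x0 ∨ T))
  [1] (¬(x1 ∨ x1) ∨ ¬¬¬F) ∨ (¬x0 ∨ ¬¬(x0 ∨ T))
  [2] ((¬x1 ∧ ¬x1) ∨ ¬¬¬F) ∨ (¬x0 ∨ ¬¬(x0 ∨ T))
  [3] (¬x1 ∨ ¬¬¬F) ∨ (¬x0 ∨ ¬¬(x0 ∨ T))
  [4] (¬x1 ∨ ¬F) ∨ (¬x0 ∨ ¬¬(x0 ∨ T))
  [5] (¬x1 ∨ T) ∨ (¬x0 ∨ ¬¬(x0 ∨ T))
  [6] T ∨ (¬x0 ∨ ¬¬(x0 ∨ T))
  [7] T

Answer: normal form = T  (in 7 steps)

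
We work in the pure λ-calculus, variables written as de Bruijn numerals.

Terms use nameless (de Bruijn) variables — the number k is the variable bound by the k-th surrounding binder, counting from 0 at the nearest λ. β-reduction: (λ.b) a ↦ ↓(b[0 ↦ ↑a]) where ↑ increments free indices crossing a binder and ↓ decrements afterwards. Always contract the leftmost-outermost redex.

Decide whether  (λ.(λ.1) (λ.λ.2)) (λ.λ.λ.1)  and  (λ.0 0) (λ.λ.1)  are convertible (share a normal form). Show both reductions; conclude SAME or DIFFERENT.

Term A:
  start: (λ.(λ.1) (λ.λ.2)) (λ.λ.λ.1)
  [1] (λ.λ.λ.λ.1) (λ.λ.λ.λ.λ.1)
  [2] λ.λ.λ.1

Term B:
  start: (λ.0 0) (λ.λ.1)
  [1] (λ.λ.1) (λ.λ.1)
  [2] λ.λ.λ.1

Answer: SAME — A ⇓ λ.λ.λ.1, B ⇓ λ.λ.λ.1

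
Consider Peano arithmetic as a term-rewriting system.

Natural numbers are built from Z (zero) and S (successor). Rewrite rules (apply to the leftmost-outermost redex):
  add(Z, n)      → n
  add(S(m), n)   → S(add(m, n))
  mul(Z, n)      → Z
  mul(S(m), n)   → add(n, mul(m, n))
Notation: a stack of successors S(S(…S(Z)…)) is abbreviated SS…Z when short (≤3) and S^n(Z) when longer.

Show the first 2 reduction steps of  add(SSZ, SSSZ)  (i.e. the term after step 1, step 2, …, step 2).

  start: add(SSZ, SSSZ)
  [1] S(add(SZ, SSSZ))
  [2] S(S(add(Z, SSSZ)))

Answer: after 2 steps: S(S(add(Z, SSSZ)))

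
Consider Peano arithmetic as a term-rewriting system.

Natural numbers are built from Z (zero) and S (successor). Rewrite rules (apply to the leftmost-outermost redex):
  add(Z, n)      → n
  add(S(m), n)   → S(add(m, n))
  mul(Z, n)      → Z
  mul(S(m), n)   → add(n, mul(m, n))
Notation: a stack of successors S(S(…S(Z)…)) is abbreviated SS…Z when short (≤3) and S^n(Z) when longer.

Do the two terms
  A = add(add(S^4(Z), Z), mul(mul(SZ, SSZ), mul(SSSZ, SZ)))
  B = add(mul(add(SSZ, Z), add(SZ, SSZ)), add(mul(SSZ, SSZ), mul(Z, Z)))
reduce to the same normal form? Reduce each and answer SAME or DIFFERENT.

Answer: SAME — A ⇓ S^10(Z), B ⇓ S^10(Z)

Reduction:
Term A:
  start: add(add(S^4(Z), Z), mul(mul(SZ, SSZ), mul(SSSZ, SZ)))
  step 1: add(S(add(SSSZ, Z)), mul(mul(SZ, SSZ), mul(SSSZ, SZ)))
  step 2: S(add(add(SSSZ, Z), mul(mul(SZ, SSZ), mul(SSSZ, SZ))))
  step 3: S(add(S(add(SSZ, Z)), mul(mul(SZ, SSZ), mul(SSSZ, SZ))))
  step 4: S(S(add(add(SSZ, Z), mul(mul(SZ, SSZ), mul(SSSZ, SZ)))))
  step 5: S(S(add(S(add(SZ, Z)), mul(mul(SZ, SSZ), mul(SSSZ, SZ)))))
  step 6: S(S(S(add(add(SZ, Z), mul(mul(SZ, SSZ), mul(SSSZ, SZ))))))
  step 7: S(S(S(add(S(add(Z, Z)), mul(mul(SZ, SSZ), mul(SSSZ, SZ))))))
  step 8: S(S(S(S(add(add(Z, Z), mul(mul(SZ, SSZ), mul(SSSZ, SZ)))))))
  step 9: S(S(S(S(add(Z, mul(mul(SZ, SSZ), mul(SSSZ, SZ)))))))
  step 10: S(S(S(S(mul(mul(SZ, SSZ), mul(SSSZ, SZ))))))
  step 11: S(S(S(S(mul(add(SSZ, mul(Z, SSZ)), mul(SSSZ, SZ))))))
  step 12: S(S(S(S(mul(S(add(SZ, mul(Z, SSZ))), mul(SSSZ, SZ))))))
  step 13: S(S(S(S(add(mul(SSSZ, SZ), mul(add(SZ, mul(Z, SSZ)), mul(SSSZ, SZ)))))))
  step 14: S(S(S(S(add(add(SZ, mul(SSZ, SZ)), mul(add(SZ, mul(Z, SSZ)), mul(SSSZ, SZ)))))))
  step 15: S(S(S(S(add(S(add(Z, mul(SSZ, SZ))), mul(add(SZ, mul(Z, SSZ)), mul(SSSZ, SZ)))))))
  step 16: S(S(S(S(S(add(add(Z, mul(SSZ, SZ)), mul(add(SZ, mul(Z, SSZ)), mul(SSSZ, SZ))))))))
  step 17: S(S(S(S(S(add(mul(SSZ, SZ), mul(add(SZ, mul(Z, SSZ)), mul(SSSZ, SZ))))))))
  step 18: S(S(S(S(S(add(add(SZ, mul(SZ, SZ)), mul(add(SZ, mul(Z, SSZ)), mul(SSSZ, SZ))))))))
  step 19: S(S(S(S(S(add(S(add(Z, mul(SZ, SZ))), mul(add(SZ, mul(Z, SSZ)), mul(SSSZ, SZ))))))))
  step 20: S(S(S(S(S(S(add(add(Z, mul(SZ, SZ)), mul(add(SZ, mul(Z, SSZ)), mul(SSSZ, SZ)))))))))
  step 21: S(S(S(S(S(S(add(mul(SZ, SZ), mul(add(SZ, mul(Z, SSZ)), mul(SSSZ, SZ)))))))))
  step 22: S(S(S(S(S(S(add(add(SZ, mul(Z, SZ)), mul(add(SZ, mul(Z, SSZ)), mul(SSSZ, SZ)))))))))
  step 23: S(S(S(S(S(S(add(S(add(Z, mul(Z, SZ))), mul(add(SZ, mul(Z, SSZ)), mul(SSSZ, SZ)))))))))
  step 24: S(S(S(S(S(S(S(add(add(Z, mul(Z, SZ)), mul(add(SZ, mul(Z, SSZ)), mul(SSSZ, SZ))))))))))
  step 25: S(S(S(S(S(S(S(add(mul(Z, SZ), mul(add(SZ, mul(Z, SSZ)), mul(SSSZ, SZ))))))))))
  step 26: S(S(S(S(S(S(S(add(Z, mul(add(SZ, mul(Z, SSZ)), mul(SSSZ, SZ))))))))))
  step 27: S(S(S(S(S(S(S(mul(add(SZ, mul(Z, SSZ)), mul(SSSZ, SZ)))))))))
  step 28: S(S(S(S(S(S(S(mul(S(add(Z, mul(Z, SSZ))), mul(SSSZ, SZ)))))))))
  step 29: S(S(S(S(S(S(S(add(mul(SSSZ, SZ), mul(add(Z, mul(Z, SSZ)), mul(SSSZ, SZ))))))))))
  step 30: S(S(S(S(S(S(S(add(add(SZ, mul(SSZ, SZ)), mul(add(Z, mul(Z, SSZ)), mul(SSSZ, SZ))))))))))
  step 31: S(S(S(S(S(S(S(add(S(add(Z, mul(SSZ, SZ))), mul(add(Z, mul(Z, SSZ)), mul(SSSZ, SZ))))))))))
  step 32: S(S(S(S(S(S(S(S(add(add(Z, mul(SSZ, SZ)), mul(add(Z, mul(Z, SSZ)), mul(SSSZ, SZ)))))))))))
  step 33: S(S(S(S(S(S(S(S(add(mul(SSZ, SZ), mul(add(Z, mul(Z, SSZ)), mul(SSSZ, SZ)))))))))))
  step 34: S(S(S(S(S(S(S(S(add(add(SZ, mul(SZ, SZ)), mul(add(Z, mul(Z, SSZ)), mul(SSSZ, SZ)))))))))))
  step 35: S(S(S(S(S(S(S(S(add(S(add(Z, mul(SZ, SZ))), mul(add(Z, mul(Z, SSZ)), mul(SSSZ, SZ)))))))))))
  step 36: S(S(S(S(S(S(S(S(S(add(add(Z, mul(SZ, SZ)), mul(add(Z, mul(Z, SSZ)), mul(SSSZ, SZ))))))))))))
  step 37: S(S(S(S(S(S(S(S(S(add(mul(SZ, SZ), mul(add(Z, mul(Z, SSZ)), mul(SSSZ, SZ))))))))))))
  step 38: S(S(S(S(S(S(S(S(S(add(add(SZ, mul(Z, SZ)), mul(add(Z, mul(Z, SSZ)), mul(SSSZ, SZ))))))))))))
  step 39: S(S(S(S(S(S(S(S(S(add(S(add(Z, mul(Z, SZ))), mul(add(Z, mul(Z, SSZ)), mul(SSSZ, SZ))))))))))))
  step 40: S(S(S(S(S(S(S(S(S(S(add(add(Z, mul(Z, SZ)), mul(add(Z, mul(Z, SSZ)), mul(SSSZ, SZ)))))))))))))
  step 41: S(S(S(S(S(S(S(S(S(S(add(mul(Z, SZ), mul(add(Z, mul(Z, SSZ)), mul(SSSZ, SZ)))))))))))))
  step 42: S(S(S(S(S(S(S(S(S(S(add(Z, mul(add(Z, mul(Z, SSZ)), mul(SSSZ, SZ)))))))))))))
  step 43: S(S(S(S(S(S(S(S(S(S(mul(add(Z, mul(Z, SSZ)), mul(SSSZ, SZ))))))))))))
  step 44: S(S(S(S(S(S(S(S(S(S(mul(mul(Z, SSZ), mul(SSSZ, SZ))))))))))))
  step 45: S(S(S(S(S(S(S(S(S(S(mul(Z, mul(SSSZ, SZ))))))))))))
  step 46: S^10(Z)

Term B:
  start: add(mul(add(SSZ, Z), add(SZ, SSZ)), add(mul(SSZ, SSZ), mul(Z, Z)))
  step 1: add(mul(S(add(SZ, Z)), add(SZ, SSZ)), add(mul(SSZ, SSZ), mul(Z, Z)))
  step 2: add(add(add(SZ, SSZ), mul(add(SZ, Z), add(SZ, SSZ))), add(mul(SSZ, SSZ), mul(Z, Z)))
  step 3: add(add(S(add(Z, SSZ)), mul(add(SZ, Z), add(SZ, SSZ))), add(mul(SSZ, SSZ), mul(Z, Z)))
  step 4: add(S(add(add(Z, SSZ), mul(add(SZ, Z), add(SZ, SSZ)))), add(mul(SSZ, SSZ), mul(Z, Z)))
  step 5: S(add(add(add(Z, SSZ), mul(add(SZ, Z), add(SZ, SSZ))), add(mul(SSZ, SSZ), mul(Z, Z))))
  step 6: S(add(add(SSZ, mul(add(SZ, Z), add(SZ, SSZ))), add(mul(SSZ, SSZ), mul(Z, Z))))
  step 7: S(add(S(add(SZ, mul(add(SZ, Z), add(SZ, SSZ)))), add(mul(SSZ, SSZ), mul(Z, Z))))
  step 8: S(S(add(add(SZ, mul(add(SZ, Z), add(SZ, SSZ))), add(mul(SSZ, SSZ), mul(Z, Z)))))
  step 9: S(S(add(S(add(Z, mul(add(SZ, Z), add(SZ, SSZ)))), add(mul(SSZ, SSZ), mul(Z, Z)))))
  step 10: S(S(S(add(add(Z, mul(add(SZ, Z), add(SZ, SSZ))), add(mul(SSZ, SSZ), mul(Z, Z))))))
  step 11: S(S(S(add(mul(add(SZ, Z), add(SZ, SSZ)), add(mul(SSZ, SSZ), mul(Z, Z))))))
  step 12: S(S(S(add(mul(S(add(Z, Z)), add(SZ, SSZ)), add(mul(SSZ, SSZ), mul(Z, Z))))))
  step 13: S(S(S(add(add(add(SZ, SSZ), mul(add(Z, Z), add(SZ, SSZ))), add(mul(SSZ, SSZ), mul(Z, Z))))))
  step 14: S(S(S(add(add(S(add(Z, SSZ)), mul(add(Z, Z), add(SZ, SSZ))), add(mul(SSZ, SSZ), mul(Z, Z))))))
  step 15: S(S(S(add(S(add(add(Z, SSZ), mul(add(Z, Z), add(SZ, SSZ)))), add(mul(SSZ, SSZ), mul(Z, Z))))))
  step 16: S(S(S(S(add(add(add(Z, SSZ), mul(add(Z, Z), add(SZ, SSZ))), add(mul(SSZ, SSZ), mul(Z, Z)))))))
  step 17: S(S(S(S(add(add(SSZ, mul(add(Z, Z), add(SZ, SSZ))), add(mul(SSZ, SSZ), mul(Z, Z)))))))
  step 18: S(S(S(S(add(S(add(SZ, mul(add(Z, Z), add(SZ, SSZ)))), add(mul(SSZ, SSZ), mul(Z, Z)))))))
  step 19: S(S(S(S(S(add(add(SZ, mul(add(Z, Z), add(SZ, SSZ))), add(mul(SSZ, SSZ), mul(Z, Z))))))))
  step 20: S(S(S(S(S(add(S(add(Z, mul(add(Z, Z), add(SZ, SSZ)))), add(mul(SSZ, SSZ), mul(Z, Z))))))))
  step 21: S(S(S(S(S(S(add(add(Z, mul(add(Z, Z), add(SZ, SSZ))), add(mul(SSZ, SSZ), mul(Z, Z)))))))))
  step 22: S(S(S(S(S(S(add(mul(add(Z, Z), add(SZ, SSZ)), add(mul(SSZ, SSZ), mul(Z, Z)))))))))
  step 23: S(S(S(S(S(S(add(mul(Z, add(SZ, SSZ)), add(mul(SSZ, SSZ), mul(Z, Z)))))))))
  step 24: S(S(S(S(S(S(add(Z, add(mul(SSZ, SSZ), mul(Z, Z)))))))))
  step 25: S(S(S(S(S(S(add(mul(SSZ, SSZ), mul(Z, Z))))))))
  step 26: S(S(S(S(S(S(add(add(SSZ, mul(SZ, SSZ)), mul(Z, Z))))))))
  step 27: S(S(S(S(S(S(add(S(add(SZ, mul(SZ, SSZ))), mul(Z, Z))))))))
  step 28: S(S(S(S(S(S(S(add(add(SZ, mul(SZ, SSZ)), mul(Z, Z)))))))))
  step 29: S(S(S(S(S(S(S(add(S(add(Z, mul(SZ, SSZ))), mul(Z, Z)))))))))
  step 30: S(S(S(S(S(S(S(S(add(add(Z, mul(SZ, SSZ)), mul(Z, Z))))))))))
  step 31: S(S(S(S(S(S(S(S(add(mul(SZ, SSZ), mul(Z, Z))))))))))
  step 32: S(S(S(S(S(S(S(S(add(add(SSZ, mul(Z, SSZ)), mul(Z, Z))))))))))
  step 33: S(S(S(S(S(S(S(S(add(S(add(SZ, mul(Z, SSZ))), mul(Z, Z))))))))))
  step 34: S(S(S(S(S(S(S(S(S(add(add(SZ, mul(Z, SSZ)), mul(Z, Z)))))))))))
  step 35: S(S(S(S(S(S(S(S(S(add(S(add(Z, mul(Z, SSZ))), mul(Z, Z)))))))))))
  step 36: S(S(S(S(S(S(S(S(S(S(add(add(Z, mul(Z, SSZ)), mul(Z, Z))))))))))))
  step 37: S(S(S(S(S(S(S(S(S(S(add(mul(Z, SSZ), mul(Z, Z))))))))))))
  step 38: S(S(S(S(S(S(S(S(S(S(add(Z, mul(Z, Z))))))))))))
  step 39: S(S(S(S(S(S(S(S(S(S(mul(Z, Z)))))))))))
  step 40: S^10(Z)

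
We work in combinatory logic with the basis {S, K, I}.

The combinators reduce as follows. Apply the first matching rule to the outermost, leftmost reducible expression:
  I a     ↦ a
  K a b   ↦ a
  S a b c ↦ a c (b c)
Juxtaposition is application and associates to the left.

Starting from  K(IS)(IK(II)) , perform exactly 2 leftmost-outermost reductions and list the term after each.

Answer: after 2 steps: S

Reduction:
  start: K(IS)(IK(II))
  →1  IS
  →2  S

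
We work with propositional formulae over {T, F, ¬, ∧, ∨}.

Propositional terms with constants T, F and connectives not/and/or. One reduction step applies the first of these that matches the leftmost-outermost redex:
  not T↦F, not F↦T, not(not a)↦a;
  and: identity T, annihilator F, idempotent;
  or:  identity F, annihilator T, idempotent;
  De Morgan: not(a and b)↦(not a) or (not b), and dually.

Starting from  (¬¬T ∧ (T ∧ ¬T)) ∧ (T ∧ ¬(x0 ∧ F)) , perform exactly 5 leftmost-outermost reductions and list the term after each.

  start: (¬¬T ∧ (T ∧ ¬T)) ∧ (T ∧ ¬(x0 ∧ F))
  [1] (T ∧ (T ∧ ¬T)) ∧ (T ∧ ¬(x0 ∧ F))
  [2] (T ∧ ¬T) ∧ (T ∧ ¬(x0 ∧ F))
  [3] ¬T ∧ (T ∧ ¬(x0 ∧ F))
  [4] F ∧ (T ∧ ¬(x0 ∧ F))
  [5] F

Answer: after 5 steps: F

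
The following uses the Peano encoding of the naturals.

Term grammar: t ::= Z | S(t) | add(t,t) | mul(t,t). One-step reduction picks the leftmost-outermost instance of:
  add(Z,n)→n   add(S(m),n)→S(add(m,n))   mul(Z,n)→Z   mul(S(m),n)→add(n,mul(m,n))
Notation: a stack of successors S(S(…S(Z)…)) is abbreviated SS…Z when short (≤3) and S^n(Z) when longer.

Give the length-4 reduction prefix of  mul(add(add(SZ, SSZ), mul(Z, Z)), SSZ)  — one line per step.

  start: mul(add(add(SZ, SSZ), mul(Z, Z)), SSZ)
  step 1: mul(add(S(add(Z, SSZ)), mul(Z, Z)), SSZ)
  step 2: mul(S(add(add(Z, SSZ), mul(Z, Z))), SSZ)
  step 3: add(SSZ, mul(add(add(Z, SSZ), mul(Z, Z)), SSZ))
  step 4: S(add(SZ, mul(add(add(Z, SSZ), mul(Z, Z)), SSZ)))

Answer: after 4 steps: S(add(SZ, mul(add(add(Z, SSZ), mul(Z, Z)), SSZ)))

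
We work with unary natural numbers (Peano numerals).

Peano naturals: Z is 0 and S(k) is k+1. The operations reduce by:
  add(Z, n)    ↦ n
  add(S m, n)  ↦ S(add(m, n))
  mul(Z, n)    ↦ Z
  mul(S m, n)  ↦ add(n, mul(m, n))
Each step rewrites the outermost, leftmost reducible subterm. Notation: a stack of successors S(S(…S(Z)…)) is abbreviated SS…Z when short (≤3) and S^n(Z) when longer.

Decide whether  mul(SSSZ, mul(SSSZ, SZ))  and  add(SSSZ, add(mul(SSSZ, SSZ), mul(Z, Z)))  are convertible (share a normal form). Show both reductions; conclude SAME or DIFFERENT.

Term A:
  start: mul(SSSZ, mul(SSSZ, SZ))
  [1] add(mul(SSSZ, SZ), mul(SSZ, mul(SSSZ, SZ)))
  [2] add(add(SZ, mul(SSZ, SZ)), mul(SSZ, mul(SSSZ, SZ)))
  [3] add(S(add(Z, mul(SSZ, SZ))), mul(SSZ, mul(SSSZ, SZ)))
  [4] S(add(add(Z, mul(SSZ, SZ)), mul(SSZ, mul(SSSZ, SZ))))
  [5] S(add(mul(SSZ, SZ), mul(SSZ, mul(SSSZ, SZ))))
  [6] S(add(add(SZ, mul(SZ, SZ)), mul(SSZ, mul(SSSZ, SZ))))
  [7] S(add(S(add(Z, mul(SZ, SZ))), mul(SSZ, mul(SSSZ, SZ))))
  [8] S(S(add(add(Z, mul(SZ, SZ)), mul(SSZ, mul(SSSZ, SZ)))))
  [9] S(S(add(mul(SZ, SZ), mul(SSZ, mul(SSSZ, SZ)))))
  [10] S(S(add(add(SZ, mul(Z, SZ)), mul(SSZ, mul(SSSZ, SZ)))))
  [11] S(S(add(S(add(Z, mul(Z, SZ))), mul(SSZ, mul(SSSZ, SZ)))))
  [12] S(S(S(add(add(Z, mul(Z, SZ)), mul(SSZ, mul(SSSZ, SZ))))))
  [13] S(S(S(add(mul(Z, SZ), mul(SSZ, mul(SSSZ, SZ))))))
  [14] S(S(S(add(Z, mul(SSZ, mul(SSSZ, SZ))))))
  [15] S(S(S(mul(SSZ, mul(SSSZ, SZ)))))
  [16] S(S(S(add(mul(SSSZ, SZ), mul(SZ, mul(SSSZ, SZ))))))
  [17] S(S(S(add(add(SZ, mul(SSZ, SZ)), mul(SZ, mul(SSSZ, SZ))))))
  [18] S(S(S(add(S(add(Z, mul(SSZ, SZ))), mul(SZ, mul(SSSZ, SZ))))))
  [19] S(S(S(S(add(add(Z, mul(SSZ, SZ)), mul(SZ, mul(SSSZ, SZ)))))))
  [20] S(S(S(S(add(mul(SSZ, SZ), mul(SZ, mul(SSSZ, SZ)))))))
  [21] S(S(S(S(add(add(SZ, mul(SZ, SZ)), mul(SZ, mul(SSSZ, SZ)))))))
  [22] S(S(S(S(add(S(add(Z, mul(SZ, SZ))), mul(SZ, mul(SSSZ, SZ)))))))
  [23] S(S(S(S(S(add(add(Z, mul(SZ, SZ)), mul(SZ, mul(SSSZ, SZ))))))))
  [24] S(S(S(S(S(add(mul(SZ, SZ), mul(SZ, mul(SSSZ, SZ))))))))
  [25] S(S(S(S(S(add(add(SZ, mul(Z, SZ)), mul(SZ, mul(SSSZ, SZ))))))))
  [26] S(S(S(S(S(add(S(add(Z, mul(Z, SZ))), mul(SZ, mul(SSSZ, SZ))))))))
  [27] S(S(S(S(S(S(add(add(Z, mul(Z, SZ)), mul(SZ, mul(SSSZ, SZ)))))))))
  [28] S(S(S(S(S(S(add(mul(Z, SZ), mul(SZ, mul(SSSZ, SZ)))))))))
  [29] S(S(S(S(S(S(add(Z, mul(SZ, mul(SSSZ, SZ)))))))))
  [30] S(S(S(S(S(S(mul(SZ, mul(SSSZ, SZ))))))))
  [31] S(S(S(S(S(S(add(mul(SSSZ, SZ), mul(Z, mul(SSSZ, SZ)))))))))
  [32] S(S(S(S(S(S(add(add(SZ, mul(SSZ, SZ)), mul(Z, mul(SSSZ, SZ)))))))))
  [33] S(S(S(S(S(S(add(S(add(Z, mul(SSZ, SZ))), mul(Z, mul(SSSZ, SZ)))))))))
  [34] S(S(S(S(S(S(S(add(add(Z, mul(SSZ, SZ)), mul(Z, mul(SSSZ, SZ))))))))))
  [35] S(S(S(S(S(S(S(add(mul(SSZ, SZ), mul(Z, mul(SSSZ, SZ))))))))))
  [36] S(S(S(S(S(S(S(add(add(SZ, mul(SZ, SZ)), mul(Z, mul(SSSZ, SZ))))))))))
  [37] S(S(S(S(S(S(S(add(S(add(Z, mul(SZ, SZ))), mul(Z, mul(SSSZ, SZ))))))))))
  [38] S(S(S(S(S(S(S(S(add(add(Z, mul(SZ, SZ)), mul(Z, mul(SSSZ, SZ)))))))))))
  [39] S(S(S(S(S(S(S(S(add(mul(SZ, SZ), mul(Z, mul(SSSZ, SZ)))))))))))
  [40] S(S(S(S(S(S(S(S(add(add(SZ, mul(Z, SZ)), mul(Z, mul(SSSZ, SZ)))))))))))
  [41] S(S(S(S(S(S(S(S(add(S(add(Z, mul(Z, SZ))), mul(Z, mul(SSSZ, SZ)))))))))))
  [42] S(S(S(S(S(S(S(S(S(add(add(Z, mul(Z, SZ)), mul(Z, mul(SSSZ, SZ))))))))))))
  [43] S(S(S(S(S(S(S(S(S(add(mul(Z, SZ), mul(Z, mul(SSSZ, SZ))))))))))))
  [44] S(S(S(S(S(S(S(S(S(add(Z, mul(Z, mul(SSSZ, SZ))))))))))))
  [45] S(S(S(S(S(S(S(S(S(mul(Z, mul(SSSZ, SZ)))))))))))
  [46] S^9(Z)

Term B:
  start: add(SSSZ, add(mul(SSSZ, SSZ), mul(Z, Z)))
  [1] S(add(SSZ, add(mul(SSSZ, SSZ), mul(Z, Z))))
  [2] S(S(add(SZ, add(mul(SSSZ, SSZ), mul(Z, Z)))))
  [3] S(S(S(add(Z, add(mul(SSSZ, SSZ), mul(Z, Z))))))
  [4] S(S(S(add(mul(SSSZ, SSZ), mul(Z, Z)))))
  [5] S(S(S(add(add(SSZ, mul(SSZ, SSZ)), mul(Z, Z)))))
  [6] S(S(S(add(S(add(SZ, mul(SSZ, SSZ))), mul(Z, Z)))))
  [7] S(S(S(S(add(add(SZ, mul(SSZ, SSZ)), mul(Z, Z))))))
  [8] S(S(S(S(add(S(add(Z, mul(SSZ, SSZ))), mul(Z, Z))))))
  [9] S(S(S(S(S(add(add(Z, mul(SSZ, SSZ)), mul(Z, Z)))))))
  [10] S(S(S(S(S(add(mul(SSZ, SSZ), mul(Z, Z)))))))
  [11] S(S(S(S(S(add(add(SSZ, mul(SZ, SSZ)), mul(Z, Z)))))))
  [12] S(S(S(S(S(add(S(add(SZ, mul(SZ, SSZ))), mul(Z, Z)))))))
  [13] S(S(S(S(S(S(add(add(SZ, mul(SZ, SSZ)), mul(Z, Z))))))))
  [14] S(S(S(S(S(S(add(S(add(Z, mul(SZ, SSZ))), mul(Z, Z))))))))
  [15] S(S(S(S(S(S(S(add(add(Z, mul(SZ, SSZ)), mul(Z, Z)))))))))
  [16] S(S(S(S(S(S(S(add(mul(SZ, SSZ), mul(Z, Z)))))))))
  [17] S(S(S(S(S(S(S(add(add(SSZ, mul(Z, SSZ)), mul(Z, Z)))))))))
  [18] S(S(S(S(S(S(S(add(S(add(SZ, mul(Z, SSZ))), mul(Z, Z)))))))))
  [19] S(S(S(S(S(S(S(S(add(add(SZ, mul(Z, SSZ)), mul(Z, Z))))))))))
  [20] S(S(S(S(S(S(S(S(add(S(add(Z, mul(Z, SSZ))), mul(Z, Z))))))))))
  [21] S(S(S(S(S(S(S(S(S(add(add(Z, mul(Z, SSZ)), mul(Z, Z)))))))))))
  [22] S(S(S(S(S(S(S(S(S(add(mul(Z, SSZ), mul(Z, Z)))))))))))
  [23] S(S(S(S(S(S(S(S(S(add(Z, mul(Z, Z)))))))))))
  [24] S(S(S(S(S(S(S(S(S(mul(Z, Z))))))))))
  [25] S^9(Z)

Answer: SAME — A ⇓ S^9(Z), B ⇓ S^9(Z)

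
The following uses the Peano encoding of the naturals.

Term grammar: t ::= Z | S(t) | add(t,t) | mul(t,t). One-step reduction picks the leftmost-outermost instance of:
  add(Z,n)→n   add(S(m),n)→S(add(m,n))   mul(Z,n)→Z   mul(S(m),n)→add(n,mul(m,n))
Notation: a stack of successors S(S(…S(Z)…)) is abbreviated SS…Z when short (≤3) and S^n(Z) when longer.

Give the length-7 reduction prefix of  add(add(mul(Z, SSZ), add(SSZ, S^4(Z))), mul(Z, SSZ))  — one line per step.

  start: add(add(mul(Z, SSZ), add(SSZ, S^4(Z))), mul(Z, SSZ))
  →1  add(add(Z, add(SSZ, S^4(Z))), mul(Z, SSZ))
  →2  add(add(SSZ, S^4(Z)), mul(Z, SSZ))
  →3  add(S(add(SZ, S^4(Z))), mul(Z, SSZ))
  →4  S(add(add(SZ, S^4(Z)), mul(Z, SSZ)))
  →5  S(add(S(add(Z, S^4(Z))), mul(Z, SSZ)))
  →6  S(S(add(add(Z, S^4(Z)), mul(Z, SSZ))))
  →7  S(S(add(S^4(Z), mul(Z, SSZ))))

Answer: after 7 steps: S(S(add(S^4(Z), mul(Z, SSZ))))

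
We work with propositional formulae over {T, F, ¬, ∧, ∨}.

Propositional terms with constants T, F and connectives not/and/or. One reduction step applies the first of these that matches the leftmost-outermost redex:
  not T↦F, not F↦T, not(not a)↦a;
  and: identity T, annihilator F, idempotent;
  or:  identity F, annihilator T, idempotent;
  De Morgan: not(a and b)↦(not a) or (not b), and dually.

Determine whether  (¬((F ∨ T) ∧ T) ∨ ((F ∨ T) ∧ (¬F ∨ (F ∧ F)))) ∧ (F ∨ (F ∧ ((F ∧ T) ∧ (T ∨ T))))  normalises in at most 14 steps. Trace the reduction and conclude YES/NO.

Answer: YES — reaches normal form F in 14 ≤ 14 steps

Derivation:
  start: (¬((F ∨ T) ∧ T) ∨ ((F ∨ T) ∧ (¬F ∨ (F ∧ F)))) ∧ (F ∨ (F ∧ ((F ∧ T) ∧ (T ∨ T))))
  [1] ((¬(F ∨ T) ∨ ¬T) ∨ ((F ∨ T) ∧ (¬F ∨ (F ∧ F)))) ∧ (F ∨ (F ∧ ((F ∧ T) ∧ (T ∨ T))))
  [2] (((¬F ∧ ¬T) ∨ ¬T) ∨ ((F ∨ T) ∧ (¬F ∨ (F ∧ F)))) ∧ (F ∨ (F ∧ ((F ∧ T) ∧ (T ∨ T))))
  [3] (((T ∧ ¬T) ∨ ¬T) ∨ ((F ∨ T) ∧ (¬F ∨ (F ∧ F)))) ∧ (F ∨ (F ∧ ((F ∧ T) ∧ (T ∨ T))))
  [4] ((¬T ∨ ¬T) ∨ ((F ∨ T) ∧ (¬F ∨ (F ∧ F)))) ∧ (F ∨ (F ∧ ((F ∧ T) ∧ (T ∨ T))))
  [5] (¬T ∨ ((F ∨ T) ∧ (¬F ∨ (F ∧ F)))) ∧ (F ∨ (F ∧ ((F ∧ T) ∧ (T ∨ T))))
  [6] (F ∨ ((F ∨ T) ∧ (¬F ∨ (F ∧ F)))) ∧ (F ∨ (F ∧ ((F ∧ T) ∧ (T ∨ T))))
  [7] ((F ∨ T) ∧ (¬F ∨ (F ∧ F))) ∧ (F ∨ (F ∧ ((F ∧ T) ∧ (T ∨ T))))
  [8] (T ∧ (¬F ∨ (F ∧ F))) ∧ (F ∨ (F ∧ ((F ∧ T) ∧ (T ∨ T))))
  [9] (¬F ∨ (F ∧ F)) ∧ (F ∨ (F ∧ ((F ∧ T) ∧ (T ∨ T))))
  [10] (T ∨ (F ∧ F)) ∧ (F ∨ (F ∧ ((F ∧ T) ∧ (T ∨ T))))
  [11] T ∧ (F ∨ (F ∧ ((F ∧ T) ∧ (T ∨ T))))
  [12] F ∨ (F ∧ ((F ∧ T) ∧ (T ∨ T)))
  [13] F ∧ ((F ∧ T) ∧ (T ∨ T))
  [14] F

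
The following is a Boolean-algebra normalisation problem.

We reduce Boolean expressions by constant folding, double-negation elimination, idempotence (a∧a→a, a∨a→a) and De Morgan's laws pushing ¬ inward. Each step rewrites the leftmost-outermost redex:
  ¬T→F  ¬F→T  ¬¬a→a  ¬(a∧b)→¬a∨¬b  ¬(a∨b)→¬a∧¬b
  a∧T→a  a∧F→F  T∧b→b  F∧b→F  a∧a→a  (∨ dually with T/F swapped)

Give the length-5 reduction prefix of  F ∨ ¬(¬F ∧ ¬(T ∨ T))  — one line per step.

Answer: after 5 steps: T ∨ T

Working:
  start: F ∨ ¬(¬F ∧ ¬(T ∨ T))
  [1] ¬(¬F ∧ ¬(T ∨ T))
  [2] ¬¬F ∨ ¬¬(T ∨ T)
  [3] F ∨ ¬¬(T ∨ T)
  [4] ¬¬(T ∨ T)
  [5] T ∨ T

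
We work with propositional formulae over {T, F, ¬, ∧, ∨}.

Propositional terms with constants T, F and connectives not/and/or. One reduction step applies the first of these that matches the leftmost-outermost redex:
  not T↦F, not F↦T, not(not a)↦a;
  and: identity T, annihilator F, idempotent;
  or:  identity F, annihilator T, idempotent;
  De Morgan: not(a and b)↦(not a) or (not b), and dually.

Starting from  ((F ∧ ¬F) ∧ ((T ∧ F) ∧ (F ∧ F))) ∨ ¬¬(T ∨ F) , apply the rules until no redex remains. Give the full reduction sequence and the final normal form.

Answer: normal form = T  (in 5 steps)

Reduction:
  start: ((F ∧ ¬F) ∧ ((T ∧ F) ∧ (F ∧ F))) ∨ ¬¬(T ∨ F)
  step 1: (F ∧ ((T ∧ F) ∧ (F ∧ F))) ∨ ¬¬(T ∨ F)
  step 2: F ∨ ¬¬(T ∨ F)
  step 3: ¬¬(T ∨ F)
  step 4: T ∨ F
  step 5: T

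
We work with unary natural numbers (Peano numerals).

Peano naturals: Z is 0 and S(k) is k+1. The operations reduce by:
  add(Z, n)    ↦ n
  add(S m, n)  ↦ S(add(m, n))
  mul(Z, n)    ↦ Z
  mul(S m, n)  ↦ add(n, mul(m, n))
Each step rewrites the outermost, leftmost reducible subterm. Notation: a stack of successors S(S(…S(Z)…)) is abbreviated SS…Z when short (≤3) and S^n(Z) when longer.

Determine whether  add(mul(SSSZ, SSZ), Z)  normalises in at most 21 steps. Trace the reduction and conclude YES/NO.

Answer: YES — reaches normal form S^6(Z) in 20 ≤ 21 steps

Working:
  start: add(mul(SSSZ, SSZ), Z)
  [1] add(add(SSZ, mul(SSZ, SSZ)), Z)
  [2] add(S(add(SZ, mul(SSZ, SSZ))), Z)
  [3] S(add(add(SZ, mul(SSZ, SSZ)), Z))
  [4] S(add(S(add(Z, mul(SSZ, SSZ))), Z))
  [5] S(S(add(add(Z, mul(SSZ, SSZ)), Z)))
  [6] S(S(add(mul(SSZ, SSZ), Z)))
  [7] S(S(add(add(SSZ, mul(SZ, SSZ)), Z)))
  [8] S(S(add(S(add(SZ, mul(SZ, SSZ))), Z)))
  [9] S(S(S(add(add(SZ, mul(SZ, SSZ)), Z))))
  [10] S(S(S(add(S(add(Z, mul(SZ, SSZ))), Z))))
  [11] S(S(S(S(add(add(Z, mul(SZ, SSZ)), Z)))))
  [12] S(S(S(S(add(mul(SZ, SSZ), Z)))))
  [13] S(S(S(S(add(add(SSZ, mul(Z, SSZ)), Z)))))
  [14] S(S(S(S(add(S(add(SZ, mul(Z, SSZ))), Z)))))
  [15] S(S(S(S(S(add(add(SZ, mul(Z, SSZ)), Z))))))
  [16] S(S(S(S(S(add(S(add(Z, mul(Z, SSZ))), Z))))))
  [17] S(S(S(S(S(S(add(add(Z, mul(Z, SSZ)), Z)))))))
  [18] S(S(S(S(S(S(add(mul(Z, SSZ), Z)))))))
  [19] S(S(S(S(S(S(add(Z, Z)))))))
  [20] S^6(Z)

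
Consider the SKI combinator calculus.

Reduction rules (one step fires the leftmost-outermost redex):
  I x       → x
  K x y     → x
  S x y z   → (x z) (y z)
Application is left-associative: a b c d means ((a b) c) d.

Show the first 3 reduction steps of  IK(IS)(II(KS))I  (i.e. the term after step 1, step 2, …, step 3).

Answer: after 3 steps: SI

Working:
  start: IK(IS)(II(KS))I
  [1] K(IS)(II(KS))I
  [2] ISI
  [3] SI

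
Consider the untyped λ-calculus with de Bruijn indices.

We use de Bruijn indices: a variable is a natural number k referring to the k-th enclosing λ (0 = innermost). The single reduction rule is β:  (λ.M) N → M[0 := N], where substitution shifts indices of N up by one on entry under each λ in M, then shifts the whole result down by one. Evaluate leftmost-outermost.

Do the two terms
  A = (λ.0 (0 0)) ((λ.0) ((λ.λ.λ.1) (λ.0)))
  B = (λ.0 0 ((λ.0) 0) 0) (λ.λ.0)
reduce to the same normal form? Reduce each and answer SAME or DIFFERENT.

Term A:
  start: (λ.0 (0 0)) ((λ.0) ((λ.λ.λ.1) (λ.0)))
  step 1: (λ.0) ((λ.λ.λ.1) (λ.0)) ((λ.0) ((λ.λ.λ.1) (λ.0)) ((λ.0) ((λ.λ.λ.1) (λ.0))))
  step 2: (λ.λ.λ.1) (λ.0) ((λ.0) ((λ.λ.λ.1) (λ.0)) ((λ.0) ((λ.λ.λ.1) (λ.0))))
  step 3: (λ.λ.1) ((λ.0) ((λ.λ.λ.1) (λ.0)) ((λ.0) ((λ.λ.λ.1) (λ.0))))
  step 4: λ.(λ.0) ((λ.λ.λ.1) (λ.0)) ((λ.0) ((λ.λ.λ.1) (λ.0)))
  step 5: λ.(λ.λ.λ.1) (λ.0) ((λ.0) ((λ.λ.λ.1) (λ.0)))
  step 6: λ.(λ.λ.1) ((λ.0) ((λ.λ.λ.1) (λ.0)))
  step 7: λ.λ.(λ.0) ((λ.λ.λ.1) (λ.0))
  step 8: λ.λ.(λ.λ.λ.1) (λ.0)
  step 9: λ.λ.λ.λ.1

Term B:
  start: (λ.0 0 ((λ.0) 0) 0) (λ.λ.0)
  step 1: (λ.λ.0) (λ.λ.0) ((λ.0) (λ.λ.0)) (λ.λ.0)
  step 2: (λ.0) ((λ.0) (λ.λ.0)) (λ.λ.0)
  step 3: (λ.0) (λ.λ.0) (λ.λ.0)
  step 4: (λ.λ.0) (λ.λ.0)
  step 5: λ.0

Answer: DIFFERENT — A ⇓ λ.λ.λ.λ.1, B ⇓ λ.0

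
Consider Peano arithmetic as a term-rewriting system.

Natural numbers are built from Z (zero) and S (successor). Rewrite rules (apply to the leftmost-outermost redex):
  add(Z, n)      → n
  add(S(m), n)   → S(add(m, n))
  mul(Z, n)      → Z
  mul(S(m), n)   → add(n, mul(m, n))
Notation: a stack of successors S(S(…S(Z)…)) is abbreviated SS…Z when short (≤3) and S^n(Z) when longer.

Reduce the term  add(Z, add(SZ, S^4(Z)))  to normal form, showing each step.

  start: add(Z, add(SZ, S^4(Z)))
  [1] add(SZ, S^4(Z))
  [2] S(add(Z, S^4(Z)))
  [3] S^5(Z)

Answer: normal form = S^5(Z)  (in 3 steps)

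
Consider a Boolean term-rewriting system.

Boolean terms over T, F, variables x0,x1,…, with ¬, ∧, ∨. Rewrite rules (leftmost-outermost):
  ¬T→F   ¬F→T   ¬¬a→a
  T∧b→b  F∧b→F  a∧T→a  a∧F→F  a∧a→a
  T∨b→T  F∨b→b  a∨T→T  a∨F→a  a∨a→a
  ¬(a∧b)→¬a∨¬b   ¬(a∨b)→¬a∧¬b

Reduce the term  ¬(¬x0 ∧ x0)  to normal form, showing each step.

  start: ¬(¬x0 ∧ x0)
  step 1: ¬¬x0 ∨ ¬x0
  step 2: x0 ∨ ¬x0

Answer: normal form = x0 ∨ ¬x0  (in 2 steps)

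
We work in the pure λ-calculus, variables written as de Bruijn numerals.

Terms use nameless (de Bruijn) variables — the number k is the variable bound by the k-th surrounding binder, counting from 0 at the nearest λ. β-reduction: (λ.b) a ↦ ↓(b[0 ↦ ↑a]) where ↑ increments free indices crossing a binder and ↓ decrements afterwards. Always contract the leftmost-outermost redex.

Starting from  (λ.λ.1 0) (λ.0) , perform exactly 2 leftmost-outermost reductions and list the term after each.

  start: (λ.λ.1 0) (λ.0)
  step 1: λ.(λ.0) 0
  step 2: λ.0

Answer: after 2 steps: λ.0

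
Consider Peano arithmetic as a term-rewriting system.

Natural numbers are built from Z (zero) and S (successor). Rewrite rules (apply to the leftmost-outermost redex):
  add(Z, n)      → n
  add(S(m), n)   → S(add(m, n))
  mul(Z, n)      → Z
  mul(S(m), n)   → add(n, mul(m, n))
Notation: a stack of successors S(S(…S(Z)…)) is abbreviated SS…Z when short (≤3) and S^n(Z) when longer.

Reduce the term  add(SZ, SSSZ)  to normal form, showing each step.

  start: add(SZ, SSSZ)
  step 1: S(add(Z, SSSZ))
  step 2: S^4(Z)

Answer: normal form = S^4(Z)  (in 2 steps)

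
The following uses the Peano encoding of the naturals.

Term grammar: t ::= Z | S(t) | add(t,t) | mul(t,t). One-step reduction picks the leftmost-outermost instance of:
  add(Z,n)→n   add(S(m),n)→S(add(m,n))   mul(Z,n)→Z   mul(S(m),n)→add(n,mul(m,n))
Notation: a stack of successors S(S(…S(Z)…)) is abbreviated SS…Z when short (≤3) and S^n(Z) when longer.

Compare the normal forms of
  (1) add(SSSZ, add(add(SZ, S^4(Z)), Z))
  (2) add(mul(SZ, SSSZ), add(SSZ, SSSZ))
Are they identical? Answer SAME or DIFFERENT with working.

Answer: SAME — A ⇓ S^8(Z), B ⇓ S^8(Z)

Working:
Term A:
  start: add(SSSZ, add(add(SZ, S^4(Z)), Z))
  step 1: S(add(SSZ, add(add(SZ, S^4(Z)), Z)))
  step 2: S(S(add(SZ, add(add(SZ, S^4(Z)), Z))))
  step 3: S(S(S(add(Z, add(add(SZ, S^4(Z)), Z)))))
  step 4: S(S(S(add(add(SZ, S^4(Z)), Z))))
  step 5: S(S(S(add(S(add(Z, S^4(Z))), Z))))
  step 6: S(S(S(S(add(add(Z, S^4(Z)), Z)))))
  step 7: S(S(S(S(add(S^4(Z), Z)))))
  step 8: S(S(S(S(S(add(SSSZ, Z))))))
  step 9: S(S(S(S(S(S(add(SSZ, Z)))))))
  step 10: S(S(S(S(S(S(S(add(SZ, Z))))))))
  step 11: S(S(S(S(S(S(S(S(add(Z, Z)))))))))
  step 12: S^8(Z)

Term B:
  start: add(mul(SZ, SSSZ), add(SSZ, SSSZ))
  step 1: add(add(SSSZ, mul(Z, SSSZ)), add(SSZ, SSSZ))
  step 2: add(S(add(SSZ, mul(Z, SSSZ))), add(SSZ, SSSZ))
  step 3: S(add(add(SSZ, mul(Z, SSSZ)), add(SSZ, SSSZ)))
  step 4: S(add(S(add(SZ, mul(Z, SSSZ))), add(SSZ, SSSZ)))
  step 5: S(S(add(add(SZ, mul(Z, SSSZ)), add(SSZ, SSSZ))))
  step 6: S(S(add(S(add(Z, mul(Z, SSSZ))), add(SSZ, SSSZ))))
  step 7: S(S(S(add(add(Z, mul(Z, SSSZ)), add(SSZ, SSSZ)))))
  step 8: S(S(S(add(mul(Z, SSSZ), add(SSZ, SSSZ)))))
  step 9: S(S(S(add(Z, add(SSZ, SSSZ)))))
  step 10: S(S(S(add(SSZ, SSSZ))))
  step 11: S(S(S(S(add(SZ, SSSZ)))))
  step 12: S(S(S(S(S(add(Z, SSSZ))))))
  step 13: S^8(Z)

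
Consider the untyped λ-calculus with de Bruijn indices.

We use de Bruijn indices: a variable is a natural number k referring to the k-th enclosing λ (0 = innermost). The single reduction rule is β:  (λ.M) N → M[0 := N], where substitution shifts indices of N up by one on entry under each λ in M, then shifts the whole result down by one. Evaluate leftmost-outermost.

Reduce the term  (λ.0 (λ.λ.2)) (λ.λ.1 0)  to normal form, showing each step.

Answer: normal form = λ.λ.λ.λ.1 0  (in 3 steps)

Reduction:
  start: (λ.0 (λ.λ.2)) (λ.λ.1 0)
  step 1: (λ.λ.1 0) (λ.λ.λ.λ.1 0)
  step 2: λ.(λ.λ.λ.λ.1 0) 0
  step 3: λ.λ.λ.λ.1 0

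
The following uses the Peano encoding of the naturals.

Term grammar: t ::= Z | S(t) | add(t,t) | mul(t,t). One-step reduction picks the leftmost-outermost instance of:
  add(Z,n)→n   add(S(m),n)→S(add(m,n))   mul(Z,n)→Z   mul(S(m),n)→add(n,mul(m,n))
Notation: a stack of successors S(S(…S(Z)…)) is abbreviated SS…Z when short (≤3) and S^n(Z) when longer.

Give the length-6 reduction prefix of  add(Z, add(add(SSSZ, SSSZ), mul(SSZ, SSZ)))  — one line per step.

Answer: after 6 steps: S(S(add(S(add(Z, SSSZ)), mul(SSZ, SSZ))))

Reduction:
  start: add(Z, add(add(SSSZ, SSSZ), mul(SSZ, SSZ)))
  [1] add(add(SSSZ, SSSZ), mul(SSZ, SSZ))
  [2] add(S(add(SSZ, SSSZ)), mul(SSZ, SSZ))
  [3] S(add(add(SSZ, SSSZ), mul(SSZ, SSZ)))
  [4] S(add(S(add(SZ, SSSZ)), mul(SSZ, SSZ)))
  [5] S(S(add(add(SZ, SSSZ), mul(SSZ, SSZ))))
  [6] S(S(add(S(add(Z, SSSZ)), mul(SSZ, SSZ))))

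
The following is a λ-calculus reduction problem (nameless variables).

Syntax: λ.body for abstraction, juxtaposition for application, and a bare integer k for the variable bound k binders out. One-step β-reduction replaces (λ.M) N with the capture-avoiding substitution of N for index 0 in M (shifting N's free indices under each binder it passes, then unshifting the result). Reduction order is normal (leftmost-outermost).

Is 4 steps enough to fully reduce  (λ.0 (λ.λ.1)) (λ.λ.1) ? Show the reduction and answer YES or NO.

  start: (λ.0 (λ.λ.1)) (λ.λ.1)
  →1  (λ.λ.1) (λ.λ.1)
  →2  λ.λ.λ.1

Answer: YES — reaches normal form λ.λ.λ.1 in 2 ≤ 4 steps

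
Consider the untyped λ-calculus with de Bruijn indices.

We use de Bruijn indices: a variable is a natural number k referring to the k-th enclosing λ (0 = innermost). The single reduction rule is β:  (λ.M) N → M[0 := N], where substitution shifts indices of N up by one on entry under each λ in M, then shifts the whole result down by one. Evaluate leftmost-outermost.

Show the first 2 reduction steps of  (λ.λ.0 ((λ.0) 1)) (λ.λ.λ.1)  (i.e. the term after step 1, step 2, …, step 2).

  start: (λ.λ.0 ((λ.0) 1)) (λ.λ.λ.1)
  [1] λ.0 ((λ.0) (λ.λ.λ.1))
  [2] λ.0 (λ.λ.λ.1)

Answer: after 2 steps: λ.0 (λ.λ.λ.1)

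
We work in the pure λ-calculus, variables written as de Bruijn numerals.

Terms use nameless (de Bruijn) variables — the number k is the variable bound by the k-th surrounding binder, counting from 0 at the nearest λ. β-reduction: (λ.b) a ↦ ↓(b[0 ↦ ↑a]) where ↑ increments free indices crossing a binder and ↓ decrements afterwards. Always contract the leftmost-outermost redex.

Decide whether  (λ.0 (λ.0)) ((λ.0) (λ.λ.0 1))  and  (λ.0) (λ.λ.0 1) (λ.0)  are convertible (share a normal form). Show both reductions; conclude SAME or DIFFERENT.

Term A:
  start: (λ.0 (λ.0)) ((λ.0) (λ.λ.0 1))
  →1  (λ.0) (λ.λ.0 1) (λ.0)
  →2  (λ.λ.0 1) (λ.0)
  →3  λ.0 (λ.0)

Term B:
  start: (λ.0) (λ.λ.0 1) (λ.0)
  →1  (λ.λ.0 1) (λ.0)
  →2  λ.0 (λ.0)

Answer: SAME — A ⇓ λ.0 (λ.0), B ⇓ λ.0 (λ.0)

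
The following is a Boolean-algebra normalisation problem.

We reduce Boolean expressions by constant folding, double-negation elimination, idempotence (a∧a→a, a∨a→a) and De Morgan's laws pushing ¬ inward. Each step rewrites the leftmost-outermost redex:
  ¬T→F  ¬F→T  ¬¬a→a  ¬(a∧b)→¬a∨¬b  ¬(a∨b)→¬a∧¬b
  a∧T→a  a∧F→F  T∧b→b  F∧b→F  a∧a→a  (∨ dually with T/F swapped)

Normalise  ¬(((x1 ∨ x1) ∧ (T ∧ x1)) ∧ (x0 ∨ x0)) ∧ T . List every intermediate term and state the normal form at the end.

  start: ¬(((x1 ∨ x1) ∧ (T ∧ x1)) ∧ (x0 ∨ x0)) ∧ T
  step 1: ¬(((x1 ∨ x1) ∧ (T ∧ x1)) ∧ (x0 ∨ x0))
  step 2: ¬((x1 ∨ x1) ∧ (T ∧ x1)) ∨ ¬(x0 ∨ x0)
  step 3: (¬(x1 ∨ x1) ∨ ¬(T ∧ x1)) ∨ ¬(x0 ∨ x0)
  step 4: ((¬x1 ∧ ¬x1) ∨ ¬(T ∧ x1)) ∨ ¬(x0 ∨ x0)
  step 5: (¬x1 ∨ ¬(T ∧ x1)) ∨ ¬(x0 ∨ x0)
  step 6: (¬x1 ∨ (¬T ∨ ¬x1)) ∨ ¬(x0 ∨ x0)
  step 7: (¬x1 ∨ (F ∨ ¬x1)) ∨ ¬(x0 ∨ x0)
  step 8: (¬x1 ∨ ¬x1) ∨ ¬(x0 ∨ x0)
  step 9: ¬x1 ∨ ¬(x0 ∨ x0)
  step 10: ¬x1 ∨ (¬x0 ∧ ¬x0)
  step 11: ¬x1 ∨ ¬x0

Answer: normal form = ¬x1 ∨ ¬x0  (in 11 steps)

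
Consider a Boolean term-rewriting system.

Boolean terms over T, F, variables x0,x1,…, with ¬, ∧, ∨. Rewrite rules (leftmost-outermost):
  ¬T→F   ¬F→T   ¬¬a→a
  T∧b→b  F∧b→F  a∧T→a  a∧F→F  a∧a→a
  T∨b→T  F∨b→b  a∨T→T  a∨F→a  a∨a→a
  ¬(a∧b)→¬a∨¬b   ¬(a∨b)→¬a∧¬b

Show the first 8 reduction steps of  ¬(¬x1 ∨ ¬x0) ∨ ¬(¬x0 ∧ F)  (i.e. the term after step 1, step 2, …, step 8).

Answer: after 8 steps: T

Reduction:
  start: ¬(¬x1 ∨ ¬x0) ∨ ¬(¬x0 ∧ F)
  step 1: (¬¬x1 ∧ ¬¬x0) ∨ ¬(¬x0 ∧ F)
  step 2: (x1 ∧ ¬¬x0) ∨ ¬(¬x0 ∧ F)
  step 3: (x1 ∧ x0) ∨ ¬(¬x0 ∧ F)
  step 4: (x1 ∧ x0) ∨ (¬¬x0 ∨ ¬F)
  step 5: (x1 ∧ x0) ∨ (x0 ∨ ¬F)
  step 6: (x1 ∧ x0) ∨ (x0 ∨ T)
  step 7: (x1 ∧ x0) ∨ T
  step 8: T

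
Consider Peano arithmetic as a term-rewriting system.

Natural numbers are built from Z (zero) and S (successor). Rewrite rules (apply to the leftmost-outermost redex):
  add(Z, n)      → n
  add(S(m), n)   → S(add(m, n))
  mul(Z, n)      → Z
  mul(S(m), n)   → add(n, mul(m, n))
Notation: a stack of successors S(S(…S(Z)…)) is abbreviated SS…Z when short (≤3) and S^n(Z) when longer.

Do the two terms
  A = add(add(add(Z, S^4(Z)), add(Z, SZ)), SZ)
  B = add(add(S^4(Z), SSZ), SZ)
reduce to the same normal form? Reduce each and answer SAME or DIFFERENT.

Answer: DIFFERENT — A ⇓ S^6(Z), B ⇓ S^7(Z)

Working:
Term A:
  start: add(add(add(Z, S^4(Z)), add(Z, SZ)), SZ)
  →1  add(add(S^4(Z), add(Z, SZ)), SZ)
  →2  add(S(add(SSSZ, add(Z, SZ))), SZ)
  →3  S(add(add(SSSZ, add(Z, SZ)), SZ))
  →4  S(add(S(add(SSZ, add(Z, SZ))), SZ))
  →5  S(S(add(add(SSZ, add(Z, SZ)), SZ)))
  →6  S(S(add(S(add(SZ, add(Z, SZ))), SZ)))
  →7  S(S(S(add(add(SZ, add(Z, SZ)), SZ))))
  →8  S(S(S(add(S(add(Z, add(Z, SZ))), SZ))))
  →9  S(S(S(S(add(add(Z, add(Z, SZ)), SZ)))))
  →10  S(S(S(S(add(add(Z, SZ), SZ)))))
  →11  S(S(S(S(add(SZ, SZ)))))
  →12  S(S(S(S(S(add(Z, SZ))))))
  →13  S^6(Z)

Term B:
  start: add(add(S^4(Z), SSZ), SZ)
  →1  add(S(add(SSSZ, SSZ)), SZ)
  →2  S(add(add(SSSZ, SSZ), SZ))
  →3  S(add(S(add(SSZ, SSZ)), SZ))
  →4  S(S(add(add(SSZ, SSZ), SZ)))
  →5  S(S(add(S(add(SZ, SSZ)), SZ)))
  →6  S(S(S(add(add(SZ, SSZ), SZ))))
  →7  S(S(S(add(S(add(Z, SSZ)), SZ))))
  →8  S(S(S(S(add(add(Z, SSZ), SZ)))))
  →9  S(S(S(S(add(SSZ, SZ)))))
  →10  S(S(S(S(S(add(SZ, SZ))))))
  →11  S(S(S(S(S(S(add(Z, SZ)))))))
  →12  S^7(Z)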